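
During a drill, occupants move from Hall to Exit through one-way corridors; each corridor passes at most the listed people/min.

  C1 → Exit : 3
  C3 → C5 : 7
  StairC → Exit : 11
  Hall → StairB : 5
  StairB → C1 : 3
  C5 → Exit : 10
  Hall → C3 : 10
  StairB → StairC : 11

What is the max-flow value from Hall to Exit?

Augment Hall→C3→C5→Exit: bottleneck 7, flow now 7.
Augment Hall→StairB→C1→Exit: bottleneck 3, flow now 10.
Augment Hall→StairB→StairC→Exit: bottleneck 2, flow now 12.
No augmenting path remains; maximum flow = 12.
In the residual graph, reachable from Hall: {Hall, C3}.
Min-cut edges: Hall→StairB (5), C3→C5 (7); capacity 5 + 7 = 12.
This cut is saturated, so no flow can exceed 12.

12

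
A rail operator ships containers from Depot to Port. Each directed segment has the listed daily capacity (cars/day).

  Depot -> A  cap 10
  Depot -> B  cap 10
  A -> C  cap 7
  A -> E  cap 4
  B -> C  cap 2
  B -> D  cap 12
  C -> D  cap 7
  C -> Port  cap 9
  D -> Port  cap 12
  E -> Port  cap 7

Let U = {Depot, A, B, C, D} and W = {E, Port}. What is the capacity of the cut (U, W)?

25

Edges leaving {Depot, A, B, C, D}: A→E (4), C→Port (9), D→Port (12).
Cut capacity = 4 + 9 + 12 = 25.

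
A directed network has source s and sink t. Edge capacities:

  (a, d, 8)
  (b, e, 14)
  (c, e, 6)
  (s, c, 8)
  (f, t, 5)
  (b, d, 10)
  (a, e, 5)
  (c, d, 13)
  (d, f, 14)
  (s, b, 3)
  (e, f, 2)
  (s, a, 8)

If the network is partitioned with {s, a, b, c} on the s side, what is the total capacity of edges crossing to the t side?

56

Edges leaving {s, a, b, c}: a→d (8), a→e (5), b→d (10), b→e (14), c→d (13), c→e (6).
Cut capacity = 8 + 5 + 10 + 14 + 13 + 6 = 56.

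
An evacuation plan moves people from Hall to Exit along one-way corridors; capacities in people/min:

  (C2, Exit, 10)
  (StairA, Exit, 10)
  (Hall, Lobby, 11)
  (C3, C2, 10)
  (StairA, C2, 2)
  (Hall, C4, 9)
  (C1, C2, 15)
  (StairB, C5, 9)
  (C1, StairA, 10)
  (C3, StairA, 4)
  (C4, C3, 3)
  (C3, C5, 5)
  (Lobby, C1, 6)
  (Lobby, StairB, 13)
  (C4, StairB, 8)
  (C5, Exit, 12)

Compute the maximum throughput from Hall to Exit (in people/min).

18

Augment Hall→C4→C3→C2→Exit: bottleneck 3, flow now 3.
Augment Hall→C4→StairB→C5→Exit: bottleneck 6, flow now 9.
Augment Hall→Lobby→C1→C2→Exit: bottleneck 6, flow now 15.
Augment Hall→Lobby→StairB→C5→Exit: bottleneck 3, flow now 18.
No augmenting path remains; maximum flow = 18.
In the residual graph, reachable from Hall: {Hall, C4, Lobby, StairB}.
Min-cut edges: C4→C3 (3), Lobby→C1 (6), StairB→C5 (9); capacity 3 + 6 + 9 = 18.
This cut is saturated, so no flow can exceed 18.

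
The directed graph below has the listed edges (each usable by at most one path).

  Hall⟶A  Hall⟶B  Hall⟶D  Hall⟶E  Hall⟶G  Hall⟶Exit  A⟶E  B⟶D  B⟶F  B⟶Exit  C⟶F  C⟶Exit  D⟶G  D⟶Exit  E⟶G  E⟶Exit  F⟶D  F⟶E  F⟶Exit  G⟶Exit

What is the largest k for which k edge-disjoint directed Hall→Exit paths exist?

Assign every edge capacity 1; by Menger, the answer equals the max flow.
Path Hall→Exit (+1); total 1.
Path Hall→B→Exit (+1); total 2.
Path Hall→D→Exit (+1); total 3.
Path Hall→E→Exit (+1); total 4.
Path Hall→G→Exit (+1); total 5.
No residual Hall→Exit path; max flow = 5.
Certifying cut of size 5: {E→Exit, G→Exit, Hall→B, Hall→D, Hall→Exit}.

5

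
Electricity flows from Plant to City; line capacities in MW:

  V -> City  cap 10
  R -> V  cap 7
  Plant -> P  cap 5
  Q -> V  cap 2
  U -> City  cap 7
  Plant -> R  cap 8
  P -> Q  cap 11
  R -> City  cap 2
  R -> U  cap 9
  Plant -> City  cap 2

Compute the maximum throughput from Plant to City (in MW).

12

Augment Plant→City: bottleneck 2, flow now 2.
Augment Plant→R→City: bottleneck 2, flow now 4.
Augment Plant→R→U→City: bottleneck 6, flow now 10.
Augment Plant→P→Q→V→City: bottleneck 2, flow now 12.
No augmenting path remains; maximum flow = 12.
In the residual graph, reachable from Plant: {Plant, P, Q}.
Min-cut edges: Plant→R (8), Plant→City (2), Q→V (2); capacity 8 + 2 + 2 = 12.
This cut is saturated, so no flow can exceed 12.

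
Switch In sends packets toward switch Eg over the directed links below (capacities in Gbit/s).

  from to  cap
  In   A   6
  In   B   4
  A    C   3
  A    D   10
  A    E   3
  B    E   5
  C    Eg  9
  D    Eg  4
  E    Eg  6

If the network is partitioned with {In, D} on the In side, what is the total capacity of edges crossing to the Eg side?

14

Edges leaving {In, D}: In→A (6), In→B (4), D→Eg (4).
Cut capacity = 6 + 4 + 4 = 14.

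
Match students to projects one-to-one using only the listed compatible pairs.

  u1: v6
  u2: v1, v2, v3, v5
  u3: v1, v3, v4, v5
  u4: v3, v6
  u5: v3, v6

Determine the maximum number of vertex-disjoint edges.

4

Unit-capacity flow: source→left, listed edges, right→sink; max matching = max flow.
Augmenting path u1→v6 (+1); matched 1.
Augmenting path u2→v1 (+1); matched 2.
Augmenting path u3→v3 (+1); matched 3.
Augmenting path u4→v3→u3→v4 (+1); matched 4.
No augmenting path remains; maximum matching = 4.
König certificate: {u2, u3, v3, v6} is a vertex cover of size 4 (every listed pair touches it), so no matching can be larger.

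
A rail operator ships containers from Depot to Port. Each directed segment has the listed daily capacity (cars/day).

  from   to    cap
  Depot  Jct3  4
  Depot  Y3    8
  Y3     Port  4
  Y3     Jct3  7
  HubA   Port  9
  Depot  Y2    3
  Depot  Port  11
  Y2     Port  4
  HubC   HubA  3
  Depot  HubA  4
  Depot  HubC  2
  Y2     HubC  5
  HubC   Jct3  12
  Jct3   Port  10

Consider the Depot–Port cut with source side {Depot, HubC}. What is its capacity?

45

Edges leaving {Depot, HubC}: Depot→Y2 (3), Depot→Y3 (8), Depot→Jct3 (4), Depot→HubA (4), Depot→Port (11), HubC→Jct3 (12), HubC→HubA (3).
Cut capacity = 3 + 8 + 4 + 4 + 11 + 12 + 3 = 45.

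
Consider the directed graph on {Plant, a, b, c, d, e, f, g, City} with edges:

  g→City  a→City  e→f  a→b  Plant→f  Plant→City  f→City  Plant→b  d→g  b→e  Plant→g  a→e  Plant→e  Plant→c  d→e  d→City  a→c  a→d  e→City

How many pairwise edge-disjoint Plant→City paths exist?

Assign every edge capacity 1; by Menger, the answer equals the max flow.
Path Plant→City (+1); total 1.
Path Plant→e→City (+1); total 2.
Path Plant→f→City (+1); total 3.
Path Plant→g→City (+1); total 4.
No residual Plant→City path; max flow = 4.
Certifying cut of size 4: {Plant→City, Plant→g, e→City, f→City}.

4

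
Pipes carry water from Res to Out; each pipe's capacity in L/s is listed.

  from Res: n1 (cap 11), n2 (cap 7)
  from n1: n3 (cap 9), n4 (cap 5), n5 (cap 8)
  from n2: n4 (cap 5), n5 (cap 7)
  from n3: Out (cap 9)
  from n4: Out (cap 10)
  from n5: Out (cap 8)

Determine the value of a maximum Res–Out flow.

Augment Res→n1→n3→Out: bottleneck 9, flow now 9.
Augment Res→n1→n4→Out: bottleneck 2, flow now 11.
Augment Res→n2→n4→Out: bottleneck 5, flow now 16.
Augment Res→n2→n5→Out: bottleneck 2, flow now 18.
No augmenting path remains; maximum flow = 18.
In the residual graph, reachable from Res: {Res}.
Min-cut edges: Res→n1 (11), Res→n2 (7); capacity 11 + 7 = 18.
This cut is saturated, so no flow can exceed 18.

18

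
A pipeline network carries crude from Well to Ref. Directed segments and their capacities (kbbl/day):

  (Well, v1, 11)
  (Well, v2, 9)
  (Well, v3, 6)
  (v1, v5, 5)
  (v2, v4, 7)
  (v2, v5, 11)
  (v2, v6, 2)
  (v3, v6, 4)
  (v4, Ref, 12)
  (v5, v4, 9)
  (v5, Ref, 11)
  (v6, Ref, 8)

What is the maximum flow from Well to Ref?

Augment Well→v1→v5→Ref: bottleneck 5, flow now 5.
Augment Well→v2→v4→Ref: bottleneck 7, flow now 12.
Augment Well→v2→v5→Ref: bottleneck 2, flow now 14.
Augment Well→v3→v6→Ref: bottleneck 4, flow now 18.
No augmenting path remains; maximum flow = 18.
In the residual graph, reachable from Well: {Well, v1, v3}.
Min-cut edges: Well→v2 (9), v1→v5 (5), v3→v6 (4); capacity 9 + 5 + 4 = 18.
This cut is saturated, so no flow can exceed 18.

18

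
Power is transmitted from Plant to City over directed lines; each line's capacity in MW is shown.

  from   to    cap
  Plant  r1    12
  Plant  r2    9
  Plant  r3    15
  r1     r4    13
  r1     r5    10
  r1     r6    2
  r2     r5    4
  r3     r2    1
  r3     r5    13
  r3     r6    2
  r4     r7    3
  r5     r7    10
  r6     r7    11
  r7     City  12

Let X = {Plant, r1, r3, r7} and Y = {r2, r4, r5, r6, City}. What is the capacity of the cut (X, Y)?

Edges leaving {Plant, r1, r3, r7}: Plant→r2 (9), r1→r4 (13), r1→r5 (10), r1→r6 (2), r3→r2 (1), r3→r5 (13), r3→r6 (2), r7→City (12).
Cut capacity = 9 + 13 + 10 + 2 + 1 + 13 + 2 + 12 = 62.

62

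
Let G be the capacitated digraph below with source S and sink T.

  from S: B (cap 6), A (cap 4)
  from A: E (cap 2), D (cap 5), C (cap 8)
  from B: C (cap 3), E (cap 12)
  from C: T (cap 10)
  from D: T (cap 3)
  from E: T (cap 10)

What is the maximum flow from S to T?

Augment S→A→C→T: bottleneck 4, flow now 4.
Augment S→B→C→T: bottleneck 3, flow now 7.
Augment S→B→E→T: bottleneck 3, flow now 10.
No augmenting path remains; maximum flow = 10.
In the residual graph, reachable from S: {S}.
Min-cut edges: S→A (4), S→B (6); capacity 4 + 6 = 10.
This cut is saturated, so no flow can exceed 10.

10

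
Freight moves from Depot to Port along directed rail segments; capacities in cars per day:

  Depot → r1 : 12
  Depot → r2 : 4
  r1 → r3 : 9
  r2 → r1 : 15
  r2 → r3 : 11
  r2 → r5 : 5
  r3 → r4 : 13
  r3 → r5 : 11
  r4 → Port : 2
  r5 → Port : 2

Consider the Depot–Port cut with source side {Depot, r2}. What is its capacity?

Edges leaving {Depot, r2}: Depot→r1 (12), r2→r1 (15), r2→r3 (11), r2→r5 (5).
Cut capacity = 12 + 15 + 11 + 5 = 43.

43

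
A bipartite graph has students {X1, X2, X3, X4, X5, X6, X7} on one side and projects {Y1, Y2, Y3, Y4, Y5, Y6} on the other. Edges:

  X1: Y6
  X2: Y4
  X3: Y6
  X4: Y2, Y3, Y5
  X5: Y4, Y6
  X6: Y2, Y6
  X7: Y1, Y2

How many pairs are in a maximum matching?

5

Unit-capacity flow: source→left, listed edges, right→sink; max matching = max flow.
Augmenting path X1→Y6 (+1); matched 1.
Augmenting path X2→Y4 (+1); matched 2.
Augmenting path X4→Y2 (+1); matched 3.
Augmenting path X7→Y1 (+1); matched 4.
Augmenting path X6→Y2→X4→Y3 (+1); matched 5.
No augmenting path remains; maximum matching = 5.
König certificate: {X4, X6, X7, Y4, Y6} is a vertex cover of size 5 (every listed pair touches it), so no matching can be larger.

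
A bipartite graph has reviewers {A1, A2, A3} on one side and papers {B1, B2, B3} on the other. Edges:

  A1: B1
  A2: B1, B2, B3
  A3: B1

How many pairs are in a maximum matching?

Unit-capacity flow: source→left, listed edges, right→sink; max matching = max flow.
Augmenting path A1→B1 (+1); matched 1.
Augmenting path A2→B2 (+1); matched 2.
No augmenting path remains; maximum matching = 2.
König certificate: {A2, B1} is a vertex cover of size 2 (every listed pair touches it), so no matching can be larger.

2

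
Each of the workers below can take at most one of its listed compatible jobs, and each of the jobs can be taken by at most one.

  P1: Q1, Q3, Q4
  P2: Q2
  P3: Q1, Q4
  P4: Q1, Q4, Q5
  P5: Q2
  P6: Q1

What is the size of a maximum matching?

Unit-capacity flow: source→left, listed edges, right→sink; max matching = max flow.
Augmenting path P1→Q1 (+1); matched 1.
Augmenting path P2→Q2 (+1); matched 2.
Augmenting path P3→Q4 (+1); matched 3.
Augmenting path P4→Q5 (+1); matched 4.
Augmenting path P6→Q1→P1→Q3 (+1); matched 5.
No augmenting path remains; maximum matching = 5.
König certificate: {P1, P3, P4, P6, Q2} is a vertex cover of size 5 (every listed pair touches it), so no matching can be larger.

5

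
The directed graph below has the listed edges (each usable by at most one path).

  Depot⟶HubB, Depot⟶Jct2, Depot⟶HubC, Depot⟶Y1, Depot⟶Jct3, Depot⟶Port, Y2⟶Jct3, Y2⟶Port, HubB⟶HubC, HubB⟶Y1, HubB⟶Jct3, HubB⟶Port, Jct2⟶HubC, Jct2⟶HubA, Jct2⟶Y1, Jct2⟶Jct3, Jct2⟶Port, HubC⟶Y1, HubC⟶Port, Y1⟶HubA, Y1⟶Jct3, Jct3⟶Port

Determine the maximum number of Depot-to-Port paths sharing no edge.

Assign every edge capacity 1; by Menger, the answer equals the max flow.
Path Depot→Port (+1); total 1.
Path Depot→HubB→Port (+1); total 2.
Path Depot→Jct2→Port (+1); total 3.
Path Depot→HubC→Port (+1); total 4.
Path Depot→Jct3→Port (+1); total 5.
No residual Depot→Port path; max flow = 5.
Certifying cut of size 5: {Depot→HubB, Depot→HubC, Depot→Jct2, Depot→Port, Jct3→Port}.

5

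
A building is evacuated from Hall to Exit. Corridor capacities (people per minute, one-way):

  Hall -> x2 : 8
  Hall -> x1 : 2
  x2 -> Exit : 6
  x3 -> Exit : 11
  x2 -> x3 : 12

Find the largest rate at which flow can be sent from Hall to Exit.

Augment Hall→x2→Exit: bottleneck 6, flow now 6.
Augment Hall→x2→x3→Exit: bottleneck 2, flow now 8.
No augmenting path remains; maximum flow = 8.
In the residual graph, reachable from Hall: {Hall, x1}.
Min-cut edges: Hall→x2 (8); capacity 8 = 8.
This cut is saturated, so no flow can exceed 8.

8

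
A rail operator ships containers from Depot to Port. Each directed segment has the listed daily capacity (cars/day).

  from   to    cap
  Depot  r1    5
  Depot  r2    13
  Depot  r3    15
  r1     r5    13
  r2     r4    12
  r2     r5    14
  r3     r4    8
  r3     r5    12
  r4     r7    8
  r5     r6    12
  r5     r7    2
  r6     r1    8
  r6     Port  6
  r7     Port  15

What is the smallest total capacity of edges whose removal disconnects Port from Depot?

16

Augment Depot→r1→r5→r6→Port: bottleneck 5, flow now 5.
Augment Depot→r2→r4→r7→Port: bottleneck 8, flow now 13.
Augment Depot→r2→r5→r6→Port: bottleneck 1, flow now 14.
Augment Depot→r2→r5→r7→Port: bottleneck 2, flow now 16.
No augmenting path remains; maximum flow = 16.
By max-flow min-cut, the minimum cut capacity equals the max flow.
In the residual graph, reachable from Depot: {Depot, r1, r2, r3, r4, r5, r6}.
Min-cut edges: r4→r7 (8), r5→r7 (2), r6→Port (6); capacity 8 + 2 + 6 = 16.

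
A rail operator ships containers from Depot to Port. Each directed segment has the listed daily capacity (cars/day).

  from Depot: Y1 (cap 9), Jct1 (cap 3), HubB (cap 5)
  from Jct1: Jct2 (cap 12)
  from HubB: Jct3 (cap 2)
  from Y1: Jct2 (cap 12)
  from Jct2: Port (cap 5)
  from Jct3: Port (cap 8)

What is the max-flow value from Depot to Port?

Augment Depot→Jct1→Jct2→Port: bottleneck 3, flow now 3.
Augment Depot→HubB→Jct3→Port: bottleneck 2, flow now 5.
Augment Depot→Y1→Jct2→Port: bottleneck 2, flow now 7.
No augmenting path remains; maximum flow = 7.
In the residual graph, reachable from Depot: {Depot, Jct1, HubB, Y1, Jct2}.
Min-cut edges: HubB→Jct3 (2), Jct2→Port (5); capacity 2 + 5 = 7.
This cut is saturated, so no flow can exceed 7.

7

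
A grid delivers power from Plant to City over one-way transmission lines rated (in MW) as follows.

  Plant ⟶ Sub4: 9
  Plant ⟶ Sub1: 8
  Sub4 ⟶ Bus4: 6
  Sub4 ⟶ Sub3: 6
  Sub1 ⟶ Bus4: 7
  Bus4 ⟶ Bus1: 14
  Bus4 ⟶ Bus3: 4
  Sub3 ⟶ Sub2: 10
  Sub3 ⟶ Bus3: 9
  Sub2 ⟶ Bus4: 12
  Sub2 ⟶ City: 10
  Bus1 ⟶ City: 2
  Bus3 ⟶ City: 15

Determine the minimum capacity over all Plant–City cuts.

12

Augment Plant→Sub4→Bus4→Bus1→City: bottleneck 2, flow now 2.
Augment Plant→Sub4→Bus4→Bus3→City: bottleneck 4, flow now 6.
Augment Plant→Sub4→Sub3→Sub2→City: bottleneck 3, flow now 9.
Augment Plant→Sub1→Bus4→Sub4→Sub3→Sub2→City: bottleneck 3, flow now 12. (uses reverse residual edge)
No augmenting path remains; maximum flow = 12.
By max-flow min-cut, the minimum cut capacity equals the max flow.
In the residual graph, reachable from Plant: {Plant, Sub4, Sub1, Bus4, Bus1}.
Min-cut edges: Sub4→Sub3 (6), Bus4→Bus3 (4), Bus1→City (2); capacity 6 + 4 + 2 = 12.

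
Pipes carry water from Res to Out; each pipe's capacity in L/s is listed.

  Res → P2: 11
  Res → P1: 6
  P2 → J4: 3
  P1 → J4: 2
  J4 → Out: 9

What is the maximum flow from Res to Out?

5

Augment Res→P2→J4→Out: bottleneck 3, flow now 3.
Augment Res→P1→J4→Out: bottleneck 2, flow now 5.
No augmenting path remains; maximum flow = 5.
In the residual graph, reachable from Res: {Res, P2, P1}.
Min-cut edges: P2→J4 (3), P1→J4 (2); capacity 3 + 2 = 5.
This cut is saturated, so no flow can exceed 5.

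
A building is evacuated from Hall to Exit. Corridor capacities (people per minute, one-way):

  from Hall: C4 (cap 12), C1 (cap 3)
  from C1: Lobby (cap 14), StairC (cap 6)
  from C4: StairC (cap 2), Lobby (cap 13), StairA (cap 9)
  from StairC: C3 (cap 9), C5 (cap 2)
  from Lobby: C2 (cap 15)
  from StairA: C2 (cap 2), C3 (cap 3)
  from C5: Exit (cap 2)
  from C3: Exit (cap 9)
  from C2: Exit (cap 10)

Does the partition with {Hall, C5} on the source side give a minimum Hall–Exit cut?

No — its capacity is 17, but the minimum cut has capacity 15.

Given cut capacity: 3 + 12 + 2 = 17.
Augment Hall→C1→StairC→C5→Exit: bottleneck 2, flow now 2.
Augment Hall→C1→StairC→C3→Exit: bottleneck 1, flow now 3.
Augment Hall→C4→StairC→C3→Exit: bottleneck 2, flow now 5.
Augment Hall→C4→Lobby→C2→Exit: bottleneck 10, flow now 15.
No augmenting path remains; maximum flow = 15.
In the residual graph, reachable from Hall: {Hall}.
Min-cut edges: Hall→C1 (3), Hall→C4 (12); capacity 3 + 12 = 15.
Cut capacity 17 exceeds the max flow 15, so it is not minimum.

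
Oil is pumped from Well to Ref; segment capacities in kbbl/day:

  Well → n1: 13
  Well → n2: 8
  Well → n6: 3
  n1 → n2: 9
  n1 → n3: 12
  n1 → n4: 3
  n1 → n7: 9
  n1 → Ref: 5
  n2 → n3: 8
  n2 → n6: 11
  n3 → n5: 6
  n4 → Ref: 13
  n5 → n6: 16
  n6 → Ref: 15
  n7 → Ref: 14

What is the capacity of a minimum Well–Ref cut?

24

Augment Well→n1→Ref: bottleneck 5, flow now 5.
Augment Well→n6→Ref: bottleneck 3, flow now 8.
Augment Well→n1→n4→Ref: bottleneck 3, flow now 11.
Augment Well→n1→n7→Ref: bottleneck 5, flow now 16.
Augment Well→n2→n6→Ref: bottleneck 8, flow now 24.
No augmenting path remains; maximum flow = 24.
By max-flow min-cut, the minimum cut capacity equals the max flow.
In the residual graph, reachable from Well: {Well}.
Min-cut edges: Well→n1 (13), Well→n2 (8), Well→n6 (3); capacity 13 + 8 + 3 = 24.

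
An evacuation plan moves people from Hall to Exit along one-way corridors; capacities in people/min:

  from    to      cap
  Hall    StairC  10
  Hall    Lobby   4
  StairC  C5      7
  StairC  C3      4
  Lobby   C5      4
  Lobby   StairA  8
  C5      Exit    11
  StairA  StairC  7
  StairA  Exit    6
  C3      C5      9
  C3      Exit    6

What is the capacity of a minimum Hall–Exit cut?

14

Augment Hall→StairC→C5→Exit: bottleneck 7, flow now 7.
Augment Hall→StairC→C3→Exit: bottleneck 3, flow now 10.
Augment Hall→Lobby→C5→Exit: bottleneck 4, flow now 14.
No augmenting path remains; maximum flow = 14.
By max-flow min-cut, the minimum cut capacity equals the max flow.
In the residual graph, reachable from Hall: {Hall}.
Min-cut edges: Hall→StairC (10), Hall→Lobby (4); capacity 10 + 4 = 14.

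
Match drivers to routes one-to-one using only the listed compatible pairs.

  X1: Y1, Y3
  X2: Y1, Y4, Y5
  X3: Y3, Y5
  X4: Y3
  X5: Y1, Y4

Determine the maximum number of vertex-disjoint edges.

4

Unit-capacity flow: source→left, listed edges, right→sink; max matching = max flow.
Augmenting path X1→Y1 (+1); matched 1.
Augmenting path X2→Y4 (+1); matched 2.
Augmenting path X3→Y3 (+1); matched 3.
Augmenting path X4→Y3→X3→Y5 (+1); matched 4.
No augmenting path remains; maximum matching = 4.
König certificate: {Y1, Y3, Y4, Y5} is a vertex cover of size 4 (every listed pair touches it), so no matching can be larger.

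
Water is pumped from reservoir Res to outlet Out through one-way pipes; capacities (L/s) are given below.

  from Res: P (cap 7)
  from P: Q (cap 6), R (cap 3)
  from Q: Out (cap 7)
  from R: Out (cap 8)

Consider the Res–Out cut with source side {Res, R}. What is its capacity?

15

Edges leaving {Res, R}: Res→P (7), R→Out (8).
Cut capacity = 7 + 8 = 15.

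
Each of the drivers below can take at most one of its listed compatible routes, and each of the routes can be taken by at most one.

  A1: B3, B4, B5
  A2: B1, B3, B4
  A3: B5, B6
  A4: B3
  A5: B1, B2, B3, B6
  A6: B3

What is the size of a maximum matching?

Unit-capacity flow: source→left, listed edges, right→sink; max matching = max flow.
Augmenting path A1→B3 (+1); matched 1.
Augmenting path A2→B1 (+1); matched 2.
Augmenting path A3→B5 (+1); matched 3.
Augmenting path A5→B2 (+1); matched 4.
Augmenting path A4→B3→A1→B4 (+1); matched 5.
No augmenting path remains; maximum matching = 5.
König certificate: {A1, A2, A3, A5, B3} is a vertex cover of size 5 (every listed pair touches it), so no matching can be larger.

5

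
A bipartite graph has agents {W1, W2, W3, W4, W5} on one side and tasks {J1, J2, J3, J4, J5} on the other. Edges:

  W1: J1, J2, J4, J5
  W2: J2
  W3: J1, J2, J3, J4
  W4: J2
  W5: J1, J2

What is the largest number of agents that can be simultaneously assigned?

Unit-capacity flow: source→left, listed edges, right→sink; max matching = max flow.
Augmenting path W1→J1 (+1); matched 1.
Augmenting path W2→J2 (+1); matched 2.
Augmenting path W3→J3 (+1); matched 3.
Augmenting path W5→J1→W1→J4 (+1); matched 4.
No augmenting path remains; maximum matching = 4.
König certificate: {W1, W3, W5, J2} is a vertex cover of size 4 (every listed pair touches it), so no matching can be larger.

4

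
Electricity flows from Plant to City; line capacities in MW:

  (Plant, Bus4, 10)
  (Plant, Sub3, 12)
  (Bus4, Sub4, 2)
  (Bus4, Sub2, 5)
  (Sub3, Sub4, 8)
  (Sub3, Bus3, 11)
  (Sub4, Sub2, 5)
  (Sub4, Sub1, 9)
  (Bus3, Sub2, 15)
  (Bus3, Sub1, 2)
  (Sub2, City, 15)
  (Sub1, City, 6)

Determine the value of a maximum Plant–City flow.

19

Augment Plant→Bus4→Sub2→City: bottleneck 5, flow now 5.
Augment Plant→Bus4→Sub4→Sub2→City: bottleneck 2, flow now 7.
Augment Plant→Sub3→Sub4→Sub2→City: bottleneck 3, flow now 10.
Augment Plant→Sub3→Sub4→Sub1→City: bottleneck 5, flow now 15.
Augment Plant→Sub3→Bus3→Sub2→City: bottleneck 4, flow now 19.
No augmenting path remains; maximum flow = 19.
In the residual graph, reachable from Plant: {Plant, Bus4}.
Min-cut edges: Plant→Sub3 (12), Bus4→Sub4 (2), Bus4→Sub2 (5); capacity 12 + 2 + 5 = 19.
This cut is saturated, so no flow can exceed 19.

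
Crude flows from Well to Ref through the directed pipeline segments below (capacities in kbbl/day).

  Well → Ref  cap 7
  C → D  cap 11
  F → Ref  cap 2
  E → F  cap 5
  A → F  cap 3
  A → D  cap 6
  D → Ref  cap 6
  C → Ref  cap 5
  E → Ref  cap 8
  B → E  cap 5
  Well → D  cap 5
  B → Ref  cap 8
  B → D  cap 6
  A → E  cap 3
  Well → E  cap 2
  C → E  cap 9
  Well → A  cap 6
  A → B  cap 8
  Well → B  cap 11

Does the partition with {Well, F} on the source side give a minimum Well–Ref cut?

Given cut capacity: 6 + 11 + 5 + 2 + 7 + 2 = 33.
Augment Well→Ref: bottleneck 7, flow now 7.
Augment Well→B→Ref: bottleneck 8, flow now 15.
Augment Well→D→Ref: bottleneck 5, flow now 20.
Augment Well→E→Ref: bottleneck 2, flow now 22.
Augment Well→A→D→Ref: bottleneck 1, flow now 23.
Augment Well→A→E→Ref: bottleneck 3, flow now 26.
Augment Well→A→F→Ref: bottleneck 2, flow now 28.
Augment Well→B→E→Ref: bottleneck 3, flow now 31.
No augmenting path remains; maximum flow = 31.
In the residual graph, reachable from Well: {Well}.
Min-cut edges: Well→A (6), Well→B (11), Well→D (5), Well→E (2), Well→Ref (7); capacity 6 + 11 + 5 + 2 + 7 = 31.
Cut capacity 33 exceeds the max flow 31, so it is not minimum.

No — its capacity is 33, but the minimum cut has capacity 31.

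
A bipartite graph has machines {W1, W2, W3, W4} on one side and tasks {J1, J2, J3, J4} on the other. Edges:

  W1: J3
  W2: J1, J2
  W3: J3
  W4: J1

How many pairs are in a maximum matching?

Unit-capacity flow: source→left, listed edges, right→sink; max matching = max flow.
Augmenting path W1→J3 (+1); matched 1.
Augmenting path W2→J1 (+1); matched 2.
Augmenting path W4→J1→W2→J2 (+1); matched 3.
No augmenting path remains; maximum matching = 3.
König certificate: {W2, W4, J3} is a vertex cover of size 3 (every listed pair touches it), so no matching can be larger.

3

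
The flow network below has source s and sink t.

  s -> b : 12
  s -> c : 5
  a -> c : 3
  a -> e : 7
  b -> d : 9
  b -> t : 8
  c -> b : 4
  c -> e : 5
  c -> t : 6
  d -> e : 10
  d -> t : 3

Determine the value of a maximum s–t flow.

16

Augment s→b→t: bottleneck 8, flow now 8.
Augment s→c→t: bottleneck 5, flow now 13.
Augment s→b→d→t: bottleneck 3, flow now 16.
No augmenting path remains; maximum flow = 16.
In the residual graph, reachable from s: {s, b, d, e}.
Min-cut edges: s→c (5), b→t (8), d→t (3); capacity 5 + 8 + 3 = 16.
This cut is saturated, so no flow can exceed 16.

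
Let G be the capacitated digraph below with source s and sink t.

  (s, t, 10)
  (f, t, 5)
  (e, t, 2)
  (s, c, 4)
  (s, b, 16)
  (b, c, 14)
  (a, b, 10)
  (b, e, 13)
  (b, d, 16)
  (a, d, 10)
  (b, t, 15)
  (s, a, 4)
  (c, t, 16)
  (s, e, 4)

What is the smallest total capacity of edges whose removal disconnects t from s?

36

Augment s→t: bottleneck 10, flow now 10.
Augment s→b→t: bottleneck 15, flow now 25.
Augment s→c→t: bottleneck 4, flow now 29.
Augment s→e→t: bottleneck 2, flow now 31.
Augment s→b→c→t: bottleneck 1, flow now 32.
Augment s→a→b→c→t: bottleneck 4, flow now 36.
No augmenting path remains; maximum flow = 36.
By max-flow min-cut, the minimum cut capacity equals the max flow.
In the residual graph, reachable from s: {s, e}.
Min-cut edges: s→a (4), s→b (16), s→c (4), s→t (10), e→t (2); capacity 4 + 16 + 4 + 10 + 2 = 36.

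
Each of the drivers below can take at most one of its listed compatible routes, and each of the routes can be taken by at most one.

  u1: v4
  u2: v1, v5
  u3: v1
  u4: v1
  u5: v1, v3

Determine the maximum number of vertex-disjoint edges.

4

Unit-capacity flow: source→left, listed edges, right→sink; max matching = max flow.
Augmenting path u1→v4 (+1); matched 1.
Augmenting path u2→v1 (+1); matched 2.
Augmenting path u5→v3 (+1); matched 3.
Augmenting path u3→v1→u2→v5 (+1); matched 4.
No augmenting path remains; maximum matching = 4.
König certificate: {u1, u2, u5, v1} is a vertex cover of size 4 (every listed pair touches it), so no matching can be larger.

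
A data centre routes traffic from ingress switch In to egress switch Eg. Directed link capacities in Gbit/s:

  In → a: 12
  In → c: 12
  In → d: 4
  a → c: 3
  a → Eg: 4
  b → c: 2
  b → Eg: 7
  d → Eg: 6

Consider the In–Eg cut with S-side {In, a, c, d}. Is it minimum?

No — its capacity is 10, but the minimum cut has capacity 8.

Given cut capacity: 4 + 6 = 10.
Augment In→a→Eg: bottleneck 4, flow now 4.
Augment In→d→Eg: bottleneck 4, flow now 8.
No augmenting path remains; maximum flow = 8.
In the residual graph, reachable from In: {In, a, c}.
Min-cut edges: In→d (4), a→Eg (4); capacity 4 + 4 = 8.
Cut capacity 10 exceeds the max flow 8, so it is not minimum.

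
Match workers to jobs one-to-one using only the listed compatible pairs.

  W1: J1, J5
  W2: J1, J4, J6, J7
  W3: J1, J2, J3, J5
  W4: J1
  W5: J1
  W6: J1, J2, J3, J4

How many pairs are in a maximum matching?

Unit-capacity flow: source→left, listed edges, right→sink; max matching = max flow.
Augmenting path W1→J1 (+1); matched 1.
Augmenting path W2→J4 (+1); matched 2.
Augmenting path W3→J2 (+1); matched 3.
Augmenting path W6→J3 (+1); matched 4.
Augmenting path W4→J1→W1→J5 (+1); matched 5.
No augmenting path remains; maximum matching = 5.
König certificate: {W1, W2, W3, W6, J1} is a vertex cover of size 5 (every listed pair touches it), so no matching can be larger.

5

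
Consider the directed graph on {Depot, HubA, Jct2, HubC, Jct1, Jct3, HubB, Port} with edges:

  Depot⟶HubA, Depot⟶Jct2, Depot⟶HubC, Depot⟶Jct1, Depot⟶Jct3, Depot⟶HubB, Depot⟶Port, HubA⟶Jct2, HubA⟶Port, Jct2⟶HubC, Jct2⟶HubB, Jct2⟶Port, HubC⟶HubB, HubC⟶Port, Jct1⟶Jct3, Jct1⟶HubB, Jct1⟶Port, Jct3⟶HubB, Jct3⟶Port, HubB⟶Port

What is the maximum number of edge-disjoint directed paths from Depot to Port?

Assign every edge capacity 1; by Menger, the answer equals the max flow.
Path Depot→Port (+1); total 1.
Path Depot→HubA→Port (+1); total 2.
Path Depot→Jct2→Port (+1); total 3.
Path Depot→HubC→Port (+1); total 4.
Path Depot→Jct1→Port (+1); total 5.
Path Depot→Jct3→Port (+1); total 6.
Path Depot→HubB→Port (+1); total 7.
No residual Depot→Port path; max flow = 7.
Certifying cut of size 7: {Depot→HubA, Depot→HubB, Depot→HubC, Depot→Jct1, Depot→Jct2, Depot→Jct3, Depot→Port}.

7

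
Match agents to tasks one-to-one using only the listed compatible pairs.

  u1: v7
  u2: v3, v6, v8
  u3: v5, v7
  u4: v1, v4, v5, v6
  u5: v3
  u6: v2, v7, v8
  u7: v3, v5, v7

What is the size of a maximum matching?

6

Unit-capacity flow: source→left, listed edges, right→sink; max matching = max flow.
Augmenting path u1→v7 (+1); matched 1.
Augmenting path u2→v3 (+1); matched 2.
Augmenting path u3→v5 (+1); matched 3.
Augmenting path u4→v1 (+1); matched 4.
Augmenting path u6→v2 (+1); matched 5.
Augmenting path u5→v3→u2→v6 (+1); matched 6.
No augmenting path remains; maximum matching = 6.
König certificate: {u2, u4, u6, v3, v5, v7} is a vertex cover of size 6 (every listed pair touches it), so no matching can be larger.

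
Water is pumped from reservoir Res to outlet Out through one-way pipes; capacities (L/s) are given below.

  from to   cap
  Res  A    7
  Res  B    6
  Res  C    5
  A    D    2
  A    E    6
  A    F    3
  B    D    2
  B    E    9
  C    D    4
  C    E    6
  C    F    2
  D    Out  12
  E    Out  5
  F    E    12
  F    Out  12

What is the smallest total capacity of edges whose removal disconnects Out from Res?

Augment Res→A→D→Out: bottleneck 2, flow now 2.
Augment Res→A→E→Out: bottleneck 5, flow now 7.
Augment Res→B→D→Out: bottleneck 2, flow now 9.
Augment Res→C→D→Out: bottleneck 4, flow now 13.
Augment Res→C→F→Out: bottleneck 1, flow now 14.
Augment Res→B→E→A→F→Out: bottleneck 3, flow now 17. (uses reverse residual edge)
No augmenting path remains; maximum flow = 17.
By max-flow min-cut, the minimum cut capacity equals the max flow.
In the residual graph, reachable from Res: {Res, A, B, E}.
Min-cut edges: Res→C (5), A→D (2), A→F (3), B→D (2), E→Out (5); capacity 5 + 2 + 3 + 2 + 5 = 17.

17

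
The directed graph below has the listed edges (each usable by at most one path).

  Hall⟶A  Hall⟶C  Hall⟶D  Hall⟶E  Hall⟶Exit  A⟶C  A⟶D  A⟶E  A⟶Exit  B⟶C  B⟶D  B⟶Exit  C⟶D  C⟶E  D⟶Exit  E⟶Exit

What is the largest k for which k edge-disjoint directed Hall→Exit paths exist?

4

Assign every edge capacity 1; by Menger, the answer equals the max flow.
Path Hall→Exit (+1); total 1.
Path Hall→A→Exit (+1); total 2.
Path Hall→D→Exit (+1); total 3.
Path Hall→E→Exit (+1); total 4.
No residual Hall→Exit path; max flow = 4.
Certifying cut of size 4: {D→Exit, E→Exit, Hall→A, Hall→Exit}.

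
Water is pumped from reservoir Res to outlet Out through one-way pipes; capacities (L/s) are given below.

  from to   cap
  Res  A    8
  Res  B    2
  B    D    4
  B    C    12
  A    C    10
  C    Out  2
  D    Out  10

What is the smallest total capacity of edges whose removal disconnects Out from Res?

4

Augment Res→A→C→Out: bottleneck 2, flow now 2.
Augment Res→B→D→Out: bottleneck 2, flow now 4.
No augmenting path remains; maximum flow = 4.
By max-flow min-cut, the minimum cut capacity equals the max flow.
In the residual graph, reachable from Res: {Res, A, C}.
Min-cut edges: Res→B (2), C→Out (2); capacity 2 + 2 = 4.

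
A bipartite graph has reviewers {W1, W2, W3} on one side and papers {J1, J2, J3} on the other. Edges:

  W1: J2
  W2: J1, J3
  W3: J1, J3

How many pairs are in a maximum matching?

Unit-capacity flow: source→left, listed edges, right→sink; max matching = max flow.
Augmenting path W1→J2 (+1); matched 1.
Augmenting path W2→J1 (+1); matched 2.
Augmenting path W3→J3 (+1); matched 3.
No augmenting path remains; maximum matching = 3.
König certificate: {W1, W2, W3} is a vertex cover of size 3 (every listed pair touches it), so no matching can be larger.

3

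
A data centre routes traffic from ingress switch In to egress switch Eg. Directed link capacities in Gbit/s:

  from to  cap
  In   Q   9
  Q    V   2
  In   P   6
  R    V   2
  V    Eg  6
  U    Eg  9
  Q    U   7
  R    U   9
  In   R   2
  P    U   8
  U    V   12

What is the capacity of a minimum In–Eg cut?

Augment In→P→U→Eg: bottleneck 6, flow now 6.
Augment In→Q→U→Eg: bottleneck 3, flow now 9.
Augment In→Q→V→Eg: bottleneck 2, flow now 11.
Augment In→R→V→Eg: bottleneck 2, flow now 13.
Augment In→Q→U→V→Eg: bottleneck 2, flow now 15.
No augmenting path remains; maximum flow = 15.
By max-flow min-cut, the minimum cut capacity equals the max flow.
In the residual graph, reachable from In: {In, P, Q, R, U, V}.
Min-cut edges: U→Eg (9), V→Eg (6); capacity 9 + 6 = 15.

15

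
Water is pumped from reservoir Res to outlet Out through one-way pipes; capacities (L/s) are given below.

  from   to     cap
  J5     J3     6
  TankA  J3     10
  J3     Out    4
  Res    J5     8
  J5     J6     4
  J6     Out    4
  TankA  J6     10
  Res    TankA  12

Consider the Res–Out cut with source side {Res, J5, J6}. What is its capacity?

22

Edges leaving {Res, J5, J6}: Res→TankA (12), J5→J3 (6), J6→Out (4).
Cut capacity = 12 + 6 + 4 = 22.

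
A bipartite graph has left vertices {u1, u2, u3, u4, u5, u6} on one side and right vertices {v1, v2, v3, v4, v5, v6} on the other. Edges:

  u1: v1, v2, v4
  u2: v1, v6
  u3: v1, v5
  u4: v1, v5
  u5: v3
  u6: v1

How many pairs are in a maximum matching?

5

Unit-capacity flow: source→left, listed edges, right→sink; max matching = max flow.
Augmenting path u1→v1 (+1); matched 1.
Augmenting path u2→v6 (+1); matched 2.
Augmenting path u3→v5 (+1); matched 3.
Augmenting path u5→v3 (+1); matched 4.
Augmenting path u4→v1→u1→v2 (+1); matched 5.
No augmenting path remains; maximum matching = 5.
König certificate: {u1, u2, u5, v1, v5} is a vertex cover of size 5 (every listed pair touches it), so no matching can be larger.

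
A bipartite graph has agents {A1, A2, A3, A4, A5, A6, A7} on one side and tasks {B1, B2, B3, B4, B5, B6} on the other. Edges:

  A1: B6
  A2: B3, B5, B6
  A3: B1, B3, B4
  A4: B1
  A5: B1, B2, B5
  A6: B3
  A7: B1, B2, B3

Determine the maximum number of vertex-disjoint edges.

6

Unit-capacity flow: source→left, listed edges, right→sink; max matching = max flow.
Augmenting path A1→B6 (+1); matched 1.
Augmenting path A2→B3 (+1); matched 2.
Augmenting path A3→B1 (+1); matched 3.
Augmenting path A5→B2 (+1); matched 4.
Augmenting path A4→B1→A3→B4 (+1); matched 5.
Augmenting path A6→B3→A2→B5 (+1); matched 6.
No augmenting path remains; maximum matching = 6.
König certificate: {A3, B1, B2, B3, B5, B6} is a vertex cover of size 6 (every listed pair touches it), so no matching can be larger.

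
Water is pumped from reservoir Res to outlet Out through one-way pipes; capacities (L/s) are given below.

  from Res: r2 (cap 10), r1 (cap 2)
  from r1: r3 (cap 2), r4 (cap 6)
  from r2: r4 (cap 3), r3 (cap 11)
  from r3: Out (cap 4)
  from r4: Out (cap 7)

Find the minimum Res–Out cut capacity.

9

Augment Res→r1→r3→Out: bottleneck 2, flow now 2.
Augment Res→r2→r3→Out: bottleneck 2, flow now 4.
Augment Res→r2→r4→Out: bottleneck 3, flow now 7.
Augment Res→r2→r3→r1→r4→Out: bottleneck 2, flow now 9. (uses reverse residual edge)
No augmenting path remains; maximum flow = 9.
By max-flow min-cut, the minimum cut capacity equals the max flow.
In the residual graph, reachable from Res: {Res, r2, r3}.
Min-cut edges: Res→r1 (2), r2→r4 (3), r3→Out (4); capacity 2 + 3 + 4 = 9.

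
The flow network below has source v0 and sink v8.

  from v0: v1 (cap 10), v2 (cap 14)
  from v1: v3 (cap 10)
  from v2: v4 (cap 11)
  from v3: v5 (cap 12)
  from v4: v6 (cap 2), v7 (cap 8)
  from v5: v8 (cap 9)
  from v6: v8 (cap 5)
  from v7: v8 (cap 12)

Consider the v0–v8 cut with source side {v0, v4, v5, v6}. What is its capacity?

Edges leaving {v0, v4, v5, v6}: v0→v1 (10), v0→v2 (14), v4→v7 (8), v5→v8 (9), v6→v8 (5).
Cut capacity = 10 + 14 + 8 + 9 + 5 = 46.

46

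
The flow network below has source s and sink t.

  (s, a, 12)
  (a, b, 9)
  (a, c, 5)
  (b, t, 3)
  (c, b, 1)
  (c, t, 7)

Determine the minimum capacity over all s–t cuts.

Augment s→a→b→t: bottleneck 3, flow now 3.
Augment s→a→c→t: bottleneck 5, flow now 8.
No augmenting path remains; maximum flow = 8.
By max-flow min-cut, the minimum cut capacity equals the max flow.
In the residual graph, reachable from s: {s, a, b}.
Min-cut edges: a→c (5), b→t (3); capacity 5 + 3 = 8.

8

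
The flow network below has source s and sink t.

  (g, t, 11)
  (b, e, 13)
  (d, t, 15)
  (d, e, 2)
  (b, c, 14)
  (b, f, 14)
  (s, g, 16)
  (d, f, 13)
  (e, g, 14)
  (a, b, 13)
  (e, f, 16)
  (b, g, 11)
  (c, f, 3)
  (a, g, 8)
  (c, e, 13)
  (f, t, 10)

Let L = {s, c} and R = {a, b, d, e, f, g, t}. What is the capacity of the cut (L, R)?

32

Edges leaving {s, c}: s→g (16), c→e (13), c→f (3).
Cut capacity = 16 + 13 + 3 = 32.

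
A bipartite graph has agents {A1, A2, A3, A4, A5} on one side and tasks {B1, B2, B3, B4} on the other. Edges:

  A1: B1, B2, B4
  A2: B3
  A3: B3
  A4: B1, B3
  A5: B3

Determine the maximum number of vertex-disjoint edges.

3

Unit-capacity flow: source→left, listed edges, right→sink; max matching = max flow.
Augmenting path A1→B1 (+1); matched 1.
Augmenting path A2→B3 (+1); matched 2.
Augmenting path A4→B1→A1→B2 (+1); matched 3.
No augmenting path remains; maximum matching = 3.
König certificate: {A1, A4, B3} is a vertex cover of size 3 (every listed pair touches it), so no matching can be larger.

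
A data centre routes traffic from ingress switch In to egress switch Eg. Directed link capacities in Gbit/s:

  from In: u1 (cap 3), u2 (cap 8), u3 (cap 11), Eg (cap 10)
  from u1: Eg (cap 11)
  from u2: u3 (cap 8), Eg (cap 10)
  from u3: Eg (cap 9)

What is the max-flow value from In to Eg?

Augment In→Eg: bottleneck 10, flow now 10.
Augment In→u1→Eg: bottleneck 3, flow now 13.
Augment In→u2→Eg: bottleneck 8, flow now 21.
Augment In→u3→Eg: bottleneck 9, flow now 30.
No augmenting path remains; maximum flow = 30.
In the residual graph, reachable from In: {In, u3}.
Min-cut edges: In→u1 (3), In→u2 (8), In→Eg (10), u3→Eg (9); capacity 3 + 8 + 10 + 9 = 30.
This cut is saturated, so no flow can exceed 30.

30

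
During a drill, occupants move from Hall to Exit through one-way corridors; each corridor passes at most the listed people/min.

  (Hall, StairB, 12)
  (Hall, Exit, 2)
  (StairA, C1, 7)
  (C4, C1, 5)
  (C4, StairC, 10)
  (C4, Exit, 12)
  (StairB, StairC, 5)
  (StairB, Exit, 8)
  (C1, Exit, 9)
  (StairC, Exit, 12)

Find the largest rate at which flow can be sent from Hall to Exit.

14

Augment Hall→Exit: bottleneck 2, flow now 2.
Augment Hall→StairB→Exit: bottleneck 8, flow now 10.
Augment Hall→StairB→StairC→Exit: bottleneck 4, flow now 14.
No augmenting path remains; maximum flow = 14.
In the residual graph, reachable from Hall: {Hall}.
Min-cut edges: Hall→StairB (12), Hall→Exit (2); capacity 12 + 2 = 14.
This cut is saturated, so no flow can exceed 14.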